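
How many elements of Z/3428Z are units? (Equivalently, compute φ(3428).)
An element a ∈ Z/3428Z is a unit iff gcd(a, 3428) = 1, so the number of units is φ(3428). φ is multiplicative, with φ(p^e) = p^e − p^(e−1). Factorise 3428 = 2^2 · 857. Then
  φ(3428) = (2^2 − 2^1) · (857 − 1) = 2 · 856 = 1712.

Final answer: Z/3428Z has φ(3428) = 1712 units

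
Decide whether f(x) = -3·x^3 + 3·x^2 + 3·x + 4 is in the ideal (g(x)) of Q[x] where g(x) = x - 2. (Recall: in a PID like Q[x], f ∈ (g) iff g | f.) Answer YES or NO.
In Q[x] the ideal (g) consists of all multiples of g, so f ∈ (g) iff g | f, i.e. iff the remainder of f on division by g is 0. Divide f by g (g is monic, so eliminate the leading term of the running remainder at each step):
  leading term -3·x^3: subtract (-3·x^2)·g(x) = -3·x^3 + 6·x^2, leaving -3·x^2 + 3·x + 4
  leading term -3·x^2: subtract (-3·x)·g(x) = -3·x^2 + 6·x, leaving 4 - 3·x
  leading term -3·x: subtract (-3)·g(x) = 6 - 3·x, leaving -2
The remainder r(x) = -2 ≠ 0 (and deg r < deg g), so g ∤ f, i.e. f ∉ (g).

Final answer: NO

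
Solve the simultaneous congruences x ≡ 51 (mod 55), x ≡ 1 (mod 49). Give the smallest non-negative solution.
The moduli 55, 49 are pairwise coprime, so by the CRT there is a unique solution mod 55·49 = 2695.
Solve by successive substitution. Start with x ≡ 51 (mod 55).
  Combine with x ≡ 1 (mod 49): write x = 51 + 55·t and require 51 + 55·t ≡ 1 (mod 49), i.e. 55·t ≡ 1 − 51 ≡ 48 (mod 49). Since 55^(−1) ≡ 41 (mod 49) (55 ≡ 6 (mod 49)), t ≡ 41·48 ≡ 8 (mod 49). So x ≡ 51 + 55·8 = 491 (mod 2695).
Unique solution in [0, 2695): x = 491.

Final answer: x ≡ 491 (mod 2695); the representative in [0, 2695) is 491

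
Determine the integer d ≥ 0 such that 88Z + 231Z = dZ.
In the PID Z, (a, b) is generated by gcd(a, b). Compute gcd(231, 88) with the extended Euclidean algorithm, tracking rows (r, s, t) with s·231 + t·88 = r:
  row A: (231, 1, 0)   [1·231 + 0·88 = 231]
  row B: (88, 0, 1)   [0·231 + 1·88 = 88]
  231 = 2·88 + 55   → row C = row A − 2·row B = (55, 1, −2)   [check: 1·231 − 2·88 = 55]
  88 = 1·55 + 33   → row D = row B − 1·row C = (33, −1, 3)   [check: −1·231 + 3·88 = 33]
  55 = 1·33 + 22   → row E = row C − 1·row D = (22, 2, −5)   [check: 2·231 − 5·88 = 22]
  33 = 1·22 + 11   → row F = row D − 1·row E = (11, −3, 8)   [check: −3·231 + 8·88 = 11]
  22 = 2·11 + 0   → remainder 0, stop. gcd = 11 (last nonzero row F).
So gcd(88, 231) = 11, with Bézout identity −3·231 + 8·88 = 11. Containment (⊇): the Bézout identity exhibits 11 as an element of (88, 231), giving (11) ⊆ (88, 231). Containment (⊆): since 11 | 88 and 11 | 231 (88 = 11·8, 231 = 11·21), every Z-linear combination of 88 and 231 is divisible by 11, so (88, 231) ⊆ (11). Therefore (88, 231) = (11), d = 11.

Final answer: (88, 231) = (11); d = 11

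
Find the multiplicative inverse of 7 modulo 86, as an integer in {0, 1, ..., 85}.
Apply the extended Euclidean algorithm to (86, 7), tracking rows (r, s, t) with s·86 + t·7 = r. Each division r_prev = q·r_cur + r_new produces the new row as (previous row) − q·(current row):
  row A: (86, 1, 0)   [1·86 + 0·7 = 86]
  row B: (7, 0, 1)   [0·86 + 1·7 = 7]
  86 = 12·7 + 2   → row C = row A − 12·row B = (2, 1, −12)   [check: 1·86 − 12·7 = 2]
  7 = 3·2 + 1   → row D = row B − 3·row C = (1, −3, 37)   [check: −3·86 + 37·7 = 1]
  2 = 2·1 + 0   → remainder 0, stop. gcd = 1 (last nonzero row D).
The gcd is 1, so 7 is invertible mod 86. The last nonzero row gives −3·86 + 37·7 = 1, so t = 37. So 7^(−1) ≡ 37 (mod 86). Verify: 7 · 37 = 259 ≡ 1 (mod 86). ✓

Final answer: 7^(−1) ≡ 37 (mod 86)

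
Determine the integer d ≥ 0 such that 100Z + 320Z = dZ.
(100, 320) = (20); d = 20

In the PID Z, (a, b) is generated by gcd(a, b). Compute gcd(320, 100) with the extended Euclidean algorithm, tracking rows (r, s, t) with s·320 + t·100 = r:
  row A: (320, 1, 0)   [1·320 + 0·100 = 320]
  row B: (100, 0, 1)   [0·320 + 1·100 = 100]
  320 = 3·100 + 20   → row C = row A − 3·row B = (20, 1, −3)   [check: 1·320 − 3·100 = 20]
  100 = 5·20 + 0   → remainder 0, stop. gcd = 20 (last nonzero row C).
So gcd(100, 320) = 20, with Bézout identity 1·320 − 3·100 = 20. Containment (⊇): the Bézout identity exhibits 20 as an element of (100, 320), giving (20) ⊆ (100, 320). Containment (⊆): since 20 | 100 and 20 | 320 (100 = 20·5, 320 = 20·16), every Z-linear combination of 100 and 320 is divisible by 20, so (100, 320) ⊆ (20). Therefore (100, 320) = (20), d = 20.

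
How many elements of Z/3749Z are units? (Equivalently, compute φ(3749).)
An element a ∈ Z/3749Z is a unit iff gcd(a, 3749) = 1, so the number of units is φ(3749). φ is multiplicative, with φ(p^e) = p^e − p^(e−1). Factorise 3749 = 23 · 163. Then
  φ(3749) = (23 − 1) · (163 − 1) = 22 · 162 = 3564.

Final answer: Z/3749Z has φ(3749) = 3564 units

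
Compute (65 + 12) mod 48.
Reduce the summands first: 65 ≡ 17 (mod 48), so 65 + 12 ≡ 17 + 12 (mod 48). 17 + 12 = 29; 29 = 0·48 + 29, so (65 + 12) mod 48 = 29.

Final answer: 29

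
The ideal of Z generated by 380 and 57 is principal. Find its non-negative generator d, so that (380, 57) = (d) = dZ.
In the PID Z, (a, b) is generated by gcd(a, b). Compute gcd(380, 57) with the extended Euclidean algorithm, tracking rows (r, s, t) with s·380 + t·57 = r:
  row A: (380, 1, 0)   [1·380 + 0·57 = 380]
  row B: (57, 0, 1)   [0·380 + 1·57 = 57]
  380 = 6·57 + 38   → row C = row A − 6·row B = (38, 1, −6)   [check: 1·380 − 6·57 = 38]
  57 = 1·38 + 19   → row D = row B − 1·row C = (19, −1, 7)   [check: −1·380 + 7·57 = 19]
  38 = 2·19 + 0   → remainder 0, stop. gcd = 19 (last nonzero row D).
So gcd(380, 57) = 19, with Bézout identity −1·380 + 7·57 = 19. Containment (⊇): the Bézout identity exhibits 19 as an element of (380, 57), giving (19) ⊆ (380, 57). Containment (⊆): since 19 | 380 and 19 | 57 (380 = 19·20, 57 = 19·3), every Z-linear combination of 380 and 57 is divisible by 19, so (380, 57) ⊆ (19). Therefore (380, 57) = (19), d = 19.

Final answer: (380, 57) = (19); d = 19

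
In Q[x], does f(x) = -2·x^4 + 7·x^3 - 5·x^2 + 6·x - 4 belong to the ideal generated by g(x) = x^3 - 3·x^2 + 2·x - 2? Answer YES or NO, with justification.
NO

In Q[x] the ideal (g) consists of all multiples of g, so f ∈ (g) iff g | f, i.e. iff the remainder of f on division by g is 0. Divide f by g (g is monic, so eliminate the leading term of the running remainder at each step):
  leading term -2·x^4: subtract (-2·x)·g(x) = -2·x^4 + 6·x^3 - 4·x^2 + 4·x, leaving x^3 - x^2 + 2·x - 4
  leading term x^3: subtract (1)·g(x) = x^3 - 3·x^2 + 2·x - 2, leaving 2·x^2 - 2
The remainder r(x) = 2·x^2 - 2 ≠ 0 (and deg r < deg g), so g ∤ f, i.e. f ∉ (g).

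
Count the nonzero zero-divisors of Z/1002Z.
Z/1002Z has 669 nonzero zero-divisors

In Z/1002Z each nonzero element is either a unit (gcd with 1002 is 1) or a zero-divisor (gcd > 1). The number of units is φ(1002): factorise 1002 = 2 · 3 · 167, so φ(1002) = (2 − 1) · (3 − 1) · (167 − 1) = 1 · 2 · 166 = 332. The nonzero elements number 1002 − 1 = 1001. Hence the nonzero zero-divisors number 1001 − 332 = 669.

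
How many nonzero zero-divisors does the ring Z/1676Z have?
Z/1676Z has 839 nonzero zero-divisors

In Z/1676Z each nonzero element is either a unit (gcd with 1676 is 1) or a zero-divisor (gcd > 1). The number of units is φ(1676): factorise 1676 = 2^2 · 419, so φ(1676) = (2^2 − 2^1) · (419 − 1) = 2 · 418 = 836. The nonzero elements number 1676 − 1 = 1675. Hence the nonzero zero-divisors number 1675 − 836 = 839.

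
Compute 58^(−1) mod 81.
58^(−1) ≡ 7 (mod 81)

Apply the extended Euclidean algorithm to (81, 58), tracking rows (r, s, t) with s·81 + t·58 = r. Each division r_prev = q·r_cur + r_new produces the new row as (previous row) − q·(current row):
  row A: (81, 1, 0)   [1·81 + 0·58 = 81]
  row B: (58, 0, 1)   [0·81 + 1·58 = 58]
  81 = 1·58 + 23   → row C = row A − 1·row B = (23, 1, −1)   [check: 1·81 − 1·58 = 23]
  58 = 2·23 + 12   → row D = row B − 2·row C = (12, −2, 3)   [check: −2·81 + 3·58 = 12]
  23 = 1·12 + 11   → row E = row C − 1·row D = (11, 3, −4)   [check: 3·81 − 4·58 = 11]
  12 = 1·11 + 1   → row F = row D − 1·row E = (1, −5, 7)   [check: −5·81 + 7·58 = 1]
  11 = 11·1 + 0   → remainder 0, stop. gcd = 1 (last nonzero row F).
The gcd is 1, so 58 is invertible mod 81. The last nonzero row gives −5·81 + 7·58 = 1, so t = 7. So 58^(−1) ≡ 7 (mod 81). Verify: 58 · 7 = 406 ≡ 1 (mod 81). ✓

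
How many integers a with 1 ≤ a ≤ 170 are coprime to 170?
The number of a ∈ {1, ..., 170} with gcd(a, 170) = 1 is by definition Euler's totient φ(170). φ is multiplicative, with φ(p^e) = p^e − p^(e−1). Factorise 170 = 2 · 5 · 17. Then
  φ(170) = (2 − 1) · (5 − 1) · (17 − 1) = 1 · 4 · 16 = 64.
So there are 64 such integers.

Final answer: 64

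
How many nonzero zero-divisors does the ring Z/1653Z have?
In Z/1653Z each nonzero element is either a unit (gcd with 1653 is 1) or a zero-divisor (gcd > 1). The number of units is φ(1653): factorise 1653 = 3 · 19 · 29, so φ(1653) = (3 − 1) · (19 − 1) · (29 − 1) = 2 · 18 · 28 = 1008. The nonzero elements number 1653 − 1 = 1652. Hence the nonzero zero-divisors number 1652 − 1008 = 644.

Final answer: Z/1653Z has 644 nonzero zero-divisors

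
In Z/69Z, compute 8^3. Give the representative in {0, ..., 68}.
Use repeated squaring. Binary(3) = 11. Walk through the bits of the exponent 3 left-to-right: at each bit after the leading one, square the running value, then multiply by 8 if the bit is 1 (always reducing mod 69):
  bit 1 = 1 (leading): start with 8.
  bit 2 = 1: square 8^2 = 64; bit is 1, so multiply 64·8 = 512 ≡ 29 (mod 69).
Final value: 8^3 ≡ 29 (mod 69).

Final answer: 29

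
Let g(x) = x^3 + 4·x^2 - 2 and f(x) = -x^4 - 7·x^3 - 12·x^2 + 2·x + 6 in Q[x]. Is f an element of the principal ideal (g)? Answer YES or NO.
YES

In Q[x] the ideal (g) consists of all multiples of g, so f ∈ (g) iff g | f, i.e. iff the remainder of f on division by g is 0. Divide f by g (g is monic, so eliminate the leading term of the running remainder at each step):
  leading term -x^4: subtract (-x)·g(x) = -x^4 - 4·x^3 + 2·x, leaving -3·x^3 - 12·x^2 + 6
  leading term -3·x^3: subtract (-3)·g(x) = -3·x^3 - 12·x^2 + 6, leaving 0
The remainder is 0, so f(x) = g(x) · h(x) with h(x) = -x - 3. Hence g | f, i.e. f ∈ (g).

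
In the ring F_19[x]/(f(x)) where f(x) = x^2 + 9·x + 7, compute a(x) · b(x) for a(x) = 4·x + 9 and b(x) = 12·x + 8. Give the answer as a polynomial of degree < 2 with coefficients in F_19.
Multiply as integer polynomials: a · b = 48·x^2 + 140·x + 72. Reducing coefficients mod 19: a · b ≡ 10·x^2 + 7·x + 15. Now divide by f(x) = x^2 + 9·x + 7 in F_19[x], eliminating the leading term at each step:
  leading term 10·x^2: subtract (10)·f(x) = 10·x^2 + 14·x + 13, leaving 12·x + 2 (coefficients mod 19)
The degree is now < 2, so this is the remainder. Hence a · b ≡ 12·x + 2 in F_19[x]/(f).

Final answer: a · b ≡ 12·x + 2 (mod f(x))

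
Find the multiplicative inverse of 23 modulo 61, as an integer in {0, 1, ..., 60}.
23^(−1) ≡ 8 (mod 61)

Apply the extended Euclidean algorithm to (61, 23), tracking rows (r, s, t) with s·61 + t·23 = r. Each division r_prev = q·r_cur + r_new produces the new row as (previous row) − q·(current row):
  row A: (61, 1, 0)   [1·61 + 0·23 = 61]
  row B: (23, 0, 1)   [0·61 + 1·23 = 23]
  61 = 2·23 + 15   → row C = row A − 2·row B = (15, 1, −2)   [check: 1·61 − 2·23 = 15]
  23 = 1·15 + 8   → row D = row B − 1·row C = (8, −1, 3)   [check: −1·61 + 3·23 = 8]
  15 = 1·8 + 7   → row E = row C − 1·row D = (7, 2, −5)   [check: 2·61 − 5·23 = 7]
  8 = 1·7 + 1   → row F = row D − 1·row E = (1, −3, 8)   [check: −3·61 + 8·23 = 1]
  7 = 7·1 + 0   → remainder 0, stop. gcd = 1 (last nonzero row F).
The gcd is 1, so 23 is invertible mod 61. The last nonzero row gives −3·61 + 8·23 = 1, so t = 8. So 23^(−1) ≡ 8 (mod 61). Verify: 23 · 8 = 184 ≡ 1 (mod 61). ✓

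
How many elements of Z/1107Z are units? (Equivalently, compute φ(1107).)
An element a ∈ Z/1107Z is a unit iff gcd(a, 1107) = 1, so the number of units is φ(1107). φ is multiplicative, with φ(p^e) = p^e − p^(e−1). Factorise 1107 = 3^3 · 41. Then
  φ(1107) = (3^3 − 3^2) · (41 − 1) = 18 · 40 = 720.

Final answer: Z/1107Z has φ(1107) = 720 units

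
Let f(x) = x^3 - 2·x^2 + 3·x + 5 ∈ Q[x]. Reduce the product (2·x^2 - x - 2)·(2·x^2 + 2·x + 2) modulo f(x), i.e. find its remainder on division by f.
First multiply in Q[x] without reducing: a · b = 4·x^4 + 2·x^3 - 2·x^2 - 6·x - 4. Now divide by f(x) = x^3 - 2·x^2 + 3·x + 5, eliminating the leading term at each step:
  leading term 4·x^4: subtract (4·x)·f(x) = 4·x^4 - 8·x^3 + 12·x^2 + 20·x, leaving 10·x^3 - 14·x^2 - 26·x - 4
  leading term 10·x^3: subtract (10)·f(x) = 10·x^3 - 20·x^2 + 30·x + 50, leaving 6·x^2 - 56·x - 54
The degree is now < 3, so this is the remainder. Hence a · b ≡ 6·x^2 - 56·x - 54 in Q[x]/(f).

Final answer: a · b ≡ 6·x^2 - 56·x - 54 (mod f(x))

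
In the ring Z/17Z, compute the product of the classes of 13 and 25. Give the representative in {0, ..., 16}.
Reduce the factors first: 25 ≡ 8 (mod 17), so 13 · 25 ≡ 13 · 8 (mod 17). 13 · 8 = 104. Dividing by 17: 104 = 6·17 + 2. So (13 · 25) mod 17 = 2.

Final answer: 2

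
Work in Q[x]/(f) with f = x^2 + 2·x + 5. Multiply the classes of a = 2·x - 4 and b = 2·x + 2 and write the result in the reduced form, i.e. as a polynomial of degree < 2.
a · b ≡ -12·x - 28 (mod f(x))

First multiply in Q[x] without reducing: a · b = 4·x^2 - 4·x - 8. Now divide by f(x) = x^2 + 2·x + 5, eliminating the leading term at each step:
  leading term 4·x^2: subtract (4)·f(x) = 4·x^2 + 8·x + 20, leaving -12·x - 28
The degree is now < 2, so this is the remainder. Hence a · b ≡ -12·x - 28 in Q[x]/(f).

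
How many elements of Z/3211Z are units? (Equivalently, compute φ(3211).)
Z/3211Z has φ(3211) = 2808 units

An element a ∈ Z/3211Z is a unit iff gcd(a, 3211) = 1, so the number of units is φ(3211). φ is multiplicative, with φ(p^e) = p^e − p^(e−1). Factorise 3211 = 13^2 · 19. Then
  φ(3211) = (13^2 − 13^1) · (19 − 1) = 156 · 18 = 2808.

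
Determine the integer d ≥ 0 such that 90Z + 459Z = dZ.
(90, 459) = (9); d = 9

In the PID Z, (a, b) is generated by gcd(a, b). Compute gcd(459, 90) with the extended Euclidean algorithm, tracking rows (r, s, t) with s·459 + t·90 = r:
  row A: (459, 1, 0)   [1·459 + 0·90 = 459]
  row B: (90, 0, 1)   [0·459 + 1·90 = 90]
  459 = 5·90 + 9   → row C = row A − 5·row B = (9, 1, −5)   [check: 1·459 − 5·90 = 9]
  90 = 10·9 + 0   → remainder 0, stop. gcd = 9 (last nonzero row C).
So gcd(90, 459) = 9, with Bézout identity 1·459 − 5·90 = 9. Containment (⊇): the Bézout identity exhibits 9 as an element of (90, 459), giving (9) ⊆ (90, 459). Containment (⊆): since 9 | 90 and 9 | 459 (90 = 9·10, 459 = 9·51), every Z-linear combination of 90 and 459 is divisible by 9, so (90, 459) ⊆ (9). Therefore (90, 459) = (9), d = 9.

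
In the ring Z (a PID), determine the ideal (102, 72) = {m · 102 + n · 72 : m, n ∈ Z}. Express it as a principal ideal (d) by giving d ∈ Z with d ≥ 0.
In the PID Z, (a, b) is generated by gcd(a, b). Compute gcd(102, 72) with the extended Euclidean algorithm, tracking rows (r, s, t) with s·102 + t·72 = r:
  row A: (102, 1, 0)   [1·102 + 0·72 = 102]
  row B: (72, 0, 1)   [0·102 + 1·72 = 72]
  102 = 1·72 + 30   → row C = row A − 1·row B = (30, 1, −1)   [check: 1·102 − 1·72 = 30]
  72 = 2·30 + 12   → row D = row B − 2·row C = (12, −2, 3)   [check: −2·102 + 3·72 = 12]
  30 = 2·12 + 6   → row E = row C − 2·row D = (6, 5, −7)   [check: 5·102 − 7·72 = 6]
  12 = 2·6 + 0   → remainder 0, stop. gcd = 6 (last nonzero row E).
So gcd(102, 72) = 6, with Bézout identity 5·102 − 7·72 = 6. Containment (⊇): the Bézout identity exhibits 6 as an element of (102, 72), giving (6) ⊆ (102, 72). Containment (⊆): since 6 | 102 and 6 | 72 (102 = 6·17, 72 = 6·12), every Z-linear combination of 102 and 72 is divisible by 6, so (102, 72) ⊆ (6). Therefore (102, 72) = (6), d = 6.

Final answer: (102, 72) = (6); d = 6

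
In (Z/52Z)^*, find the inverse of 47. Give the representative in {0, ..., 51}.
47^(−1) ≡ 31 (mod 52)

Apply the extended Euclidean algorithm to (52, 47), tracking rows (r, s, t) with s·52 + t·47 = r. Each division r_prev = q·r_cur + r_new produces the new row as (previous row) − q·(current row):
  row A: (52, 1, 0)   [1·52 + 0·47 = 52]
  row B: (47, 0, 1)   [0·52 + 1·47 = 47]
  52 = 1·47 + 5   → row C = row A − 1·row B = (5, 1, −1)   [check: 1·52 − 1·47 = 5]
  47 = 9·5 + 2   → row D = row B − 9·row C = (2, −9, 10)   [check: −9·52 + 10·47 = 2]
  5 = 2·2 + 1   → row E = row C − 2·row D = (1, 19, −21)   [check: 19·52 − 21·47 = 1]
  2 = 2·1 + 0   → remainder 0, stop. gcd = 1 (last nonzero row E).
The gcd is 1, so 47 is invertible mod 52. The last nonzero row gives 19·52 − 21·47 = 1, so t = −21. So 47^(−1) ≡ −21 ≡ 31 (mod 52). Verify: 47 · 31 = 1457 ≡ 1 (mod 52). ✓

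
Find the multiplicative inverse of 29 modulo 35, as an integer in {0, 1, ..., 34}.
29^(−1) ≡ 29 (mod 35)

Apply the extended Euclidean algorithm to (35, 29), tracking rows (r, s, t) with s·35 + t·29 = r. Each division r_prev = q·r_cur + r_new produces the new row as (previous row) − q·(current row):
  row A: (35, 1, 0)   [1·35 + 0·29 = 35]
  row B: (29, 0, 1)   [0·35 + 1·29 = 29]
  35 = 1·29 + 6   → row C = row A − 1·row B = (6, 1, −1)   [check: 1·35 − 1·29 = 6]
  29 = 4·6 + 5   → row D = row B − 4·row C = (5, −4, 5)   [check: −4·35 + 5·29 = 5]
  6 = 1·5 + 1   → row E = row C − 1·row D = (1, 5, −6)   [check: 5·35 − 6·29 = 1]
  5 = 5·1 + 0   → remainder 0, stop. gcd = 1 (last nonzero row E).
The gcd is 1, so 29 is invertible mod 35. The last nonzero row gives 5·35 − 6·29 = 1, so t = −6. So 29^(−1) ≡ −6 ≡ 29 (mod 35). Verify: 29 · 29 = 841 ≡ 1 (mod 35). ✓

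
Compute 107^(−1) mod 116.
Apply the extended Euclidean algorithm to (116, 107), tracking rows (r, s, t) with s·116 + t·107 = r. Each division r_prev = q·r_cur + r_new produces the new row as (previous row) − q·(current row):
  row A: (116, 1, 0)   [1·116 + 0·107 = 116]
  row B: (107, 0, 1)   [0·116 + 1·107 = 107]
  116 = 1·107 + 9   → row C = row A − 1·row B = (9, 1, −1)   [check: 1·116 − 1·107 = 9]
  107 = 11·9 + 8   → row D = row B − 11·row C = (8, −11, 12)   [check: −11·116 + 12·107 = 8]
  9 = 1·8 + 1   → row E = row C − 1·row D = (1, 12, −13)   [check: 12·116 − 13·107 = 1]
  8 = 8·1 + 0   → remainder 0, stop. gcd = 1 (last nonzero row E).
The gcd is 1, so 107 is invertible mod 116. The last nonzero row gives 12·116 − 13·107 = 1, so t = −13. So 107^(−1) ≡ −13 ≡ 103 (mod 116). Verify: 107 · 103 = 11021 ≡ 1 (mod 116). ✓

Final answer: 107^(−1) ≡ 103 (mod 116)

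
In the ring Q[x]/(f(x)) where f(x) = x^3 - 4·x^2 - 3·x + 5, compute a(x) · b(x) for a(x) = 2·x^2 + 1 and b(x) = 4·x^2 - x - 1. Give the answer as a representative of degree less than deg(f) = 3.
a · b ≡ 146·x^2 + 49·x - 151 (mod f(x))

First multiply in Q[x] without reducing: a · b = 8·x^4 - 2·x^3 + 2·x^2 - x - 1. Now divide by f(x) = x^3 - 4·x^2 - 3·x + 5, eliminating the leading term at each step:
  leading term 8·x^4: subtract (8·x)·f(x) = 8·x^4 - 32·x^3 - 24·x^2 + 40·x, leaving 30·x^3 + 26·x^2 - 41·x - 1
  leading term 30·x^3: subtract (30)·f(x) = 30·x^3 - 120·x^2 - 90·x + 150, leaving 146·x^2 + 49·x - 151
The degree is now < 3, so this is the remainder. Hence a · b ≡ 146·x^2 + 49·x - 151 in Q[x]/(f).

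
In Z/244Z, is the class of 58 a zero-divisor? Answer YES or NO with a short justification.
gcd(58, 244) = 2 > 1, so 58 is not a unit in Z/244Z. In Z/nZ every nonzero non-unit is a zero-divisor: explicitly, take b = 244/gcd = 122 ≠ 0 (mod 244); then 58·122 = 7076 = 29·244, i.e. 58·122 ≡ 0 (mod 244). So 58 is a zero-divisor.

Final answer: YES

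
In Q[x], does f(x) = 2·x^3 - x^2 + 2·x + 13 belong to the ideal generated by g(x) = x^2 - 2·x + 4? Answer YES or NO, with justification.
In Q[x] the ideal (g) consists of all multiples of g, so f ∈ (g) iff g | f, i.e. iff the remainder of f on division by g is 0. Divide f by g (g is monic, so eliminate the leading term of the running remainder at each step):
  leading term 2·x^3: subtract (2·x)·g(x) = 2·x^3 - 4·x^2 + 8·x, leaving 3·x^2 - 6·x + 13
  leading term 3·x^2: subtract (3)·g(x) = 3·x^2 - 6·x + 12, leaving 1
The remainder r(x) = 1 ≠ 0 (and deg r < deg g), so g ∤ f, i.e. f ∉ (g).

Final answer: NO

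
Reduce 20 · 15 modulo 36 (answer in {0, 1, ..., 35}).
12

Both factors are already reduced mod 36. 20 · 15 = 300. Dividing by 36: 300 = 8·36 + 12. So (20 · 15) mod 36 = 12.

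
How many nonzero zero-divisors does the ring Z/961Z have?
Z/961Z has 30 nonzero zero-divisors

In Z/961Z each nonzero element is either a unit (gcd with 961 is 1) or a zero-divisor (gcd > 1). The number of units is φ(961): factorise 961 = 31^2, so φ(961) = (31^2 − 31^1) = 930 = 930. The nonzero elements number 961 − 1 = 960. Hence the nonzero zero-divisors number 960 − 930 = 30.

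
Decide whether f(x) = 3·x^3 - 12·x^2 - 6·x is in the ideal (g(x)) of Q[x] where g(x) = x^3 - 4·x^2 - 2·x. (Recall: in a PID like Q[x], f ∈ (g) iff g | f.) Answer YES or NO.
In Q[x] the ideal (g) consists of all multiples of g, so f ∈ (g) iff g | f, i.e. iff the remainder of f on division by g is 0. Divide f by g (g is monic, so eliminate the leading term of the running remainder at each step):
  leading term 3·x^3: subtract (3)·g(x) = 3·x^3 - 12·x^2 - 6·x, leaving 0
The remainder is 0, so f(x) = g(x) · h(x) with h(x) = 3. Hence g | f, i.e. f ∈ (g).

Final answer: YES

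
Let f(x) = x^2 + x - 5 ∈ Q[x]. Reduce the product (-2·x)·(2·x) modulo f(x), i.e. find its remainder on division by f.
a · b ≡ 4·x - 20 (mod f(x))

First multiply in Q[x] without reducing: a · b = -4·x^2. Now divide by f(x) = x^2 + x - 5, eliminating the leading term at each step:
  leading term -4·x^2: subtract (-4)·f(x) = -4·x^2 - 4·x + 20, leaving 4·x - 20
The degree is now < 2, so this is the remainder. Hence a · b ≡ 4·x - 20 in Q[x]/(f).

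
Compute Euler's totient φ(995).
φ is multiplicative, with φ(p^e) = p^e − p^(e−1). Factorise 995 = 5 · 199. Then
  φ(995) = (5 − 1) · (199 − 1) = 4 · 198 = 792.

Final answer: φ(995) = 792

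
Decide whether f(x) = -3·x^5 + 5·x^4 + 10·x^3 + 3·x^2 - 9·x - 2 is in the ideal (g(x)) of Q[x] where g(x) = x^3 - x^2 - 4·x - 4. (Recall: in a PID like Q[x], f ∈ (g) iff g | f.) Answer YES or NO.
In Q[x] the ideal (g) consists of all multiples of g, so f ∈ (g) iff g | f, i.e. iff the remainder of f on division by g is 0. Divide f by g (g is monic, so eliminate the leading term of the running remainder at each step):
  leading term -3·x^5: subtract (-3·x^2)·g(x) = -3·x^5 + 3·x^4 + 12·x^3 + 12·x^2, leaving 2·x^4 - 2·x^3 - 9·x^2 - 9·x - 2
  leading term 2·x^4: subtract (2·x)·g(x) = 2·x^4 - 2·x^3 - 8·x^2 - 8·x, leaving -x^2 - x - 2
The remainder r(x) = -x^2 - x - 2 ≠ 0 (and deg r < deg g), so g ∤ f, i.e. f ∉ (g).

Final answer: NO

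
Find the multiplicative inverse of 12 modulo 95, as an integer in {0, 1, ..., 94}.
12^(−1) ≡ 8 (mod 95)

Apply the extended Euclidean algorithm to (95, 12), tracking rows (r, s, t) with s·95 + t·12 = r. Each division r_prev = q·r_cur + r_new produces the new row as (previous row) − q·(current row):
  row A: (95, 1, 0)   [1·95 + 0·12 = 95]
  row B: (12, 0, 1)   [0·95 + 1·12 = 12]
  95 = 7·12 + 11   → row C = row A − 7·row B = (11, 1, −7)   [check: 1·95 − 7·12 = 11]
  12 = 1·11 + 1   → row D = row B − 1·row C = (1, −1, 8)   [check: −1·95 + 8·12 = 1]
  11 = 11·1 + 0   → remainder 0, stop. gcd = 1 (last nonzero row D).
The gcd is 1, so 12 is invertible mod 95. The last nonzero row gives −1·95 + 8·12 = 1, so t = 8. So 12^(−1) ≡ 8 (mod 95). Verify: 12 · 8 = 96 ≡ 1 (mod 95). ✓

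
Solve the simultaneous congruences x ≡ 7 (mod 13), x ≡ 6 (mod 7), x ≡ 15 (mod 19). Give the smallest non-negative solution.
x ≡ 566 (mod 1729); the representative in [0, 1729) is 566

The moduli 13, 7, 19 are pairwise coprime, so by the CRT there is a unique solution mod 13·7·19 = 1729.
Solve by successive substitution. Start with x ≡ 7 (mod 13).
  Combine with x ≡ 6 (mod 7): write x = 7 + 13·t and require 7 + 13·t ≡ 6 (mod 7), i.e. 13·t ≡ 6 − 7 ≡ 6 (mod 7). Since 13^(−1) ≡ 6 (mod 7) (13 ≡ 6 (mod 7)), t ≡ 6·6 ≡ 1 (mod 7). So x ≡ 7 + 13·1 = 20 (mod 91).
  Combine with x ≡ 15 (mod 19): write x = 20 + 91·t and require 20 + 91·t ≡ 15 (mod 19), i.e. 91·t ≡ 15 − 20 ≡ 14 (mod 19). Since 91^(−1) ≡ 14 (mod 19) (91 ≡ 15 (mod 19)), t ≡ 14·14 ≡ 6 (mod 19). So x ≡ 20 + 91·6 = 566 (mod 1729).
Unique solution in [0, 1729): x = 566.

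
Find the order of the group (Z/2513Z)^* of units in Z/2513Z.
|(Z/2513Z)^*| = 2148

(Z/2513Z)^* consists of the classes a with gcd(a, 2513) = 1, so its order is φ(2513). φ is multiplicative, with φ(p^e) = p^e − p^(e−1). Factorise 2513 = 7 · 359. Then
  φ(2513) = (7 − 1) · (359 − 1) = 6 · 358 = 2148.
Thus |(Z/2513Z)^*| = 2148.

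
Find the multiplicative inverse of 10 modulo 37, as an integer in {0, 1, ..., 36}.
10^(−1) ≡ 26 (mod 37)

Apply the extended Euclidean algorithm to (37, 10), tracking rows (r, s, t) with s·37 + t·10 = r. Each division r_prev = q·r_cur + r_new produces the new row as (previous row) − q·(current row):
  row A: (37, 1, 0)   [1·37 + 0·10 = 37]
  row B: (10, 0, 1)   [0·37 + 1·10 = 10]
  37 = 3·10 + 7   → row C = row A − 3·row B = (7, 1, −3)   [check: 1·37 − 3·10 = 7]
  10 = 1·7 + 3   → row D = row B − 1·row C = (3, −1, 4)   [check: −1·37 + 4·10 = 3]
  7 = 2·3 + 1   → row E = row C − 2·row D = (1, 3, −11)   [check: 3·37 − 11·10 = 1]
  3 = 3·1 + 0   → remainder 0, stop. gcd = 1 (last nonzero row E).
The gcd is 1, so 10 is invertible mod 37. The last nonzero row gives 3·37 − 11·10 = 1, so t = −11. So 10^(−1) ≡ −11 ≡ 26 (mod 37). Verify: 10 · 26 = 260 ≡ 1 (mod 37). ✓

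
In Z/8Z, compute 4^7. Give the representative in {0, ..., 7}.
Use repeated squaring. Binary(7) = 111. Walk through the bits of the exponent 7 left-to-right: at each bit after the leading one, square the running value, then multiply by 4 if the bit is 1 (always reducing mod 8):
  bit 1 = 1 (leading): start with 4.
  bit 2 = 1: square 4^2 = 16 ≡ 0; bit is 1, so multiply 0·4 = 0 (mod 8).
  bit 3 = 1: square 0^2 = 0; bit is 1, so multiply 0·4 = 0 (mod 8).
Final value: 4^7 ≡ 0 (mod 8).

Final answer: 0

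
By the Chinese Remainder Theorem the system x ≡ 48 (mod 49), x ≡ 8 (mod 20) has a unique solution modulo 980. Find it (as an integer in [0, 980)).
The moduli 49, 20 are pairwise coprime, so by the CRT there is a unique solution mod 49·20 = 980.
Solve by successive substitution. Start with x ≡ 48 (mod 49).
  Combine with x ≡ 8 (mod 20): write x = 48 + 49·t and require 48 + 49·t ≡ 8 (mod 20), i.e. 49·t ≡ 8 − 48 ≡ 0 (mod 20). Since 49^(−1) ≡ 9 (mod 20) (49 ≡ 9 (mod 20)), t ≡ 9·0 ≡ 0 (mod 20). So x ≡ 48 + 49·0 = 48 (mod 980).
Unique solution in [0, 980): x = 48.

Final answer: x ≡ 48 (mod 980); the representative in [0, 980) is 48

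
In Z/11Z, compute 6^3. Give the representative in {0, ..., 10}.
Use repeated squaring. Binary(3) = 11. Walk through the bits of the exponent 3 left-to-right: at each bit after the leading one, square the running value, then multiply by 6 if the bit is 1 (always reducing mod 11):
  bit 1 = 1 (leading): start with 6.
  bit 2 = 1: square 6^2 = 36 ≡ 3; bit is 1, so multiply 3·6 = 18 ≡ 7 (mod 11).
Final value: 6^3 ≡ 7 (mod 11).

Final answer: 7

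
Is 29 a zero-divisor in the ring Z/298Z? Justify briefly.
gcd(29, 298) = 1, so 29 is a unit in Z/298Z (it has a multiplicative inverse). A unit cannot be a zero-divisor: if 29·b ≡ 0 then multiplying both sides by 29^(−1) gives b ≡ 0. So 29 is not a zero-divisor.

Final answer: NO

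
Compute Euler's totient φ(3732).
φ(3732) = 1240

φ is multiplicative, with φ(p^e) = p^e − p^(e−1). Factorise 3732 = 2^2 · 3 · 311. Then
  φ(3732) = (2^2 − 2^1) · (3 − 1) · (311 − 1) = 2 · 2 · 310 = 1240.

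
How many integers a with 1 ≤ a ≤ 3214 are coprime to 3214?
1606

The number of a ∈ {1, ..., 3214} with gcd(a, 3214) = 1 is by definition Euler's totient φ(3214). φ is multiplicative, with φ(p^e) = p^e − p^(e−1). Factorise 3214 = 2 · 1607. Then
  φ(3214) = (2 − 1) · (1607 − 1) = 1 · 1606 = 1606.
So there are 1606 such integers.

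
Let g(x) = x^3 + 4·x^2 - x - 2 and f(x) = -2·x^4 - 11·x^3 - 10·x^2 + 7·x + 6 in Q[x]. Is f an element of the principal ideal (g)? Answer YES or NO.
In Q[x] the ideal (g) consists of all multiples of g, so f ∈ (g) iff g | f, i.e. iff the remainder of f on division by g is 0. Divide f by g (g is monic, so eliminate the leading term of the running remainder at each step):
  leading term -2·x^4: subtract (-2·x)·g(x) = -2·x^4 - 8·x^3 + 2·x^2 + 4·x, leaving -3·x^3 - 12·x^2 + 3·x + 6
  leading term -3·x^3: subtract (-3)·g(x) = -3·x^3 - 12·x^2 + 3·x + 6, leaving 0
The remainder is 0, so f(x) = g(x) · h(x) with h(x) = -2·x - 3. Hence g | f, i.e. f ∈ (g).

Final answer: YES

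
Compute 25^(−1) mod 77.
Apply the extended Euclidean algorithm to (77, 25), tracking rows (r, s, t) with s·77 + t·25 = r. Each division r_prev = q·r_cur + r_new produces the new row as (previous row) − q·(current row):
  row A: (77, 1, 0)   [1·77 + 0·25 = 77]
  row B: (25, 0, 1)   [0·77 + 1·25 = 25]
  77 = 3·25 + 2   → row C = row A − 3·row B = (2, 1, −3)   [check: 1·77 − 3·25 = 2]
  25 = 12·2 + 1   → row D = row B − 12·row C = (1, −12, 37)   [check: −12·77 + 37·25 = 1]
  2 = 2·1 + 0   → remainder 0, stop. gcd = 1 (last nonzero row D).
The gcd is 1, so 25 is invertible mod 77. The last nonzero row gives −12·77 + 37·25 = 1, so t = 37. So 25^(−1) ≡ 37 (mod 77). Verify: 25 · 37 = 925 ≡ 1 (mod 77). ✓

Final answer: 25^(−1) ≡ 37 (mod 77)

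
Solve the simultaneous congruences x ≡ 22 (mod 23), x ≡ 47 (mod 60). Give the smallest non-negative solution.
x ≡ 827 (mod 1380); the representative in [0, 1380) is 827

The moduli 23, 60 are pairwise coprime, so by the CRT there is a unique solution mod 23·60 = 1380.
Solve by successive substitution. Start with x ≡ 22 (mod 23).
  Combine with x ≡ 47 (mod 60): write x = 22 + 23·t and require 22 + 23·t ≡ 47 (mod 60), i.e. 23·t ≡ 47 − 22 ≡ 25 (mod 60). Since 23^(−1) ≡ 47 (mod 60), t ≡ 47·25 ≡ 35 (mod 60). So x ≡ 22 + 23·35 = 827 (mod 1380).
Unique solution in [0, 1380): x = 827.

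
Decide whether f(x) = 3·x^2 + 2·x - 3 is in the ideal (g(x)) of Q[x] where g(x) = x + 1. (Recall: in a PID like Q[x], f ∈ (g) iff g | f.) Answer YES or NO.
In Q[x] the ideal (g) consists of all multiples of g, so f ∈ (g) iff g | f, i.e. iff the remainder of f on division by g is 0. Divide f by g (g is monic, so eliminate the leading term of the running remainder at each step):
  leading term 3·x^2: subtract (3·x)·g(x) = 3·x^2 + 3·x, leaving -x - 3
  leading term -x: subtract (-1)·g(x) = -x - 1, leaving -2
The remainder r(x) = -2 ≠ 0 (and deg r < deg g), so g ∤ f, i.e. f ∉ (g).

Final answer: NO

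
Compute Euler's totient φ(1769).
φ(1769) = 1680

φ is multiplicative, with φ(p^e) = p^e − p^(e−1). Factorise 1769 = 29 · 61. Then
  φ(1769) = (29 − 1) · (61 − 1) = 28 · 60 = 1680.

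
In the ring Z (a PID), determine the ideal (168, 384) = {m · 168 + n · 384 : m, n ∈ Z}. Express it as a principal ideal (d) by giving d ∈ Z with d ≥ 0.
In the PID Z, (a, b) is generated by gcd(a, b). Compute gcd(384, 168) with the extended Euclidean algorithm, tracking rows (r, s, t) with s·384 + t·168 = r:
  row A: (384, 1, 0)   [1·384 + 0·168 = 384]
  row B: (168, 0, 1)   [0·384 + 1·168 = 168]
  384 = 2·168 + 48   → row C = row A − 2·row B = (48, 1, −2)   [check: 1·384 − 2·168 = 48]
  168 = 3·48 + 24   → row D = row B − 3·row C = (24, −3, 7)   [check: −3·384 + 7·168 = 24]
  48 = 2·24 + 0   → remainder 0, stop. gcd = 24 (last nonzero row D).
So gcd(168, 384) = 24, with Bézout identity −3·384 + 7·168 = 24. Containment (⊇): the Bézout identity exhibits 24 as an element of (168, 384), giving (24) ⊆ (168, 384). Containment (⊆): since 24 | 168 and 24 | 384 (168 = 24·7, 384 = 24·16), every Z-linear combination of 168 and 384 is divisible by 24, so (168, 384) ⊆ (24). Therefore (168, 384) = (24), d = 24.

Final answer: (168, 384) = (24); d = 24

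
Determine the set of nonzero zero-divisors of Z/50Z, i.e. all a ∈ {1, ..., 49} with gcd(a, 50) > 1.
nonzero zero-divisors of Z/50Z = {2, 4, 5, 6, 8, 10, 12, 14, 15, 16, 18, 20, 22, 24, 25, 26, 28, 30, 32, 34, 35, 36, 38, 40, 42, 44, 45, 46, 48}

An element a ∈ Z/50Z (with a ≠ 0) is a zero-divisor iff gcd(a, 50) > 1 (because a is a unit precisely when gcd(a, n) = 1, and in Z/nZ every nonzero, non-unit element is a zero-divisor). Scan a = 1, ..., 49 and keep those with gcd(a, 50) > 1:
  gcd(2, 50) = 2, gcd(4, 50) = 2, gcd(5, 50) = 5, gcd(6, 50) = 2, gcd(8, 50) = 2, gcd(10, 50) = 10, gcd(12, 50) = 2, gcd(14, 50) = 2, gcd(15, 50) = 5, gcd(16, 50) = 2, gcd(18, 50) = 2, gcd(20, 50) = 10, gcd(22, 50) = 2, gcd(24, 50) = 2, gcd(25, 50) = 25, gcd(26, 50) = 2, gcd(28, 50) = 2, gcd(30, 50) = 10, gcd(32, 50) = 2, gcd(34, 50) = 2, gcd(35, 50) = 5, gcd(36, 50) = 2, gcd(38, 50) = 2, gcd(40, 50) = 10, gcd(42, 50) = 2, gcd(44, 50) = 2, gcd(45, 50) = 5, gcd(46, 50) = 2, gcd(48, 50) = 2.
All other a ∈ {1, ..., 49} have gcd(a, 50) = 1 and are units. So the nonzero zero-divisors are exactly the 29 values of a appearing in this scan.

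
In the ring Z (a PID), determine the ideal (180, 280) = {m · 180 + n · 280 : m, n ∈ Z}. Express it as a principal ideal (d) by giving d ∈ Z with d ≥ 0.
In the PID Z, (a, b) is generated by gcd(a, b). Compute gcd(280, 180) with the extended Euclidean algorithm, tracking rows (r, s, t) with s·280 + t·180 = r:
  row A: (280, 1, 0)   [1·280 + 0·180 = 280]
  row B: (180, 0, 1)   [0·280 + 1·180 = 180]
  280 = 1·180 + 100   → row C = row A − 1·row B = (100, 1, −1)   [check: 1·280 − 1·180 = 100]
  180 = 1·100 + 80   → row D = row B − 1·row C = (80, −1, 2)   [check: −1·280 + 2·180 = 80]
  100 = 1·80 + 20   → row E = row C − 1·row D = (20, 2, −3)   [check: 2·280 − 3·180 = 20]
  80 = 4·20 + 0   → remainder 0, stop. gcd = 20 (last nonzero row E).
So gcd(180, 280) = 20, with Bézout identity 2·280 − 3·180 = 20. Containment (⊇): the Bézout identity exhibits 20 as an element of (180, 280), giving (20) ⊆ (180, 280). Containment (⊆): since 20 | 180 and 20 | 280 (180 = 20·9, 280 = 20·14), every Z-linear combination of 180 and 280 is divisible by 20, so (180, 280) ⊆ (20). Therefore (180, 280) = (20), d = 20.

Final answer: (180, 280) = (20); d = 20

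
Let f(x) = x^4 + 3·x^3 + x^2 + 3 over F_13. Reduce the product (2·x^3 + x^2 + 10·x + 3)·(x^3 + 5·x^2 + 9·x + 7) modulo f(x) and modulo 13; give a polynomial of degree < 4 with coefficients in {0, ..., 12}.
a · b ≡ 10·x^3 + 12·x^2 + 4·x + 12 (mod f(x))

Multiply as integer polynomials: a · b = 2·x^6 + 11·x^5 + 33·x^4 + 76·x^3 + 112·x^2 + 97·x + 21. Reducing coefficients mod 13: a · b ≡ 2·x^6 + 11·x^5 + 7·x^4 + 11·x^3 + 8·x^2 + 6·x + 8. Now divide by f(x) = x^4 + 3·x^3 + x^2 + 3 in F_13[x], eliminating the leading term at each step:
  leading term 2·x^6: subtract (2·x^2)·f(x) = 2·x^6 + 6·x^5 + 2·x^4 + 6·x^2, leaving 5·x^5 + 5·x^4 + 11·x^3 + 2·x^2 + 6·x + 8 (coefficients mod 13)
  leading term 5·x^5: subtract (5·x)·f(x) = 5·x^5 + 2·x^4 + 5·x^3 + 2·x, leaving 3·x^4 + 6·x^3 + 2·x^2 + 4·x + 8 (coefficients mod 13)
  leading term 3·x^4: subtract (3)·f(x) = 3·x^4 + 9·x^3 + 3·x^2 + 9, leaving 10·x^3 + 12·x^2 + 4·x + 12 (coefficients mod 13)
The degree is now < 4, so this is the remainder. Hence a · b ≡ 10·x^3 + 12·x^2 + 4·x + 12 in F_13[x]/(f).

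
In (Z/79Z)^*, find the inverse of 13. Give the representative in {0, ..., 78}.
Apply the extended Euclidean algorithm to (79, 13), tracking rows (r, s, t) with s·79 + t·13 = r. Each division r_prev = q·r_cur + r_new produces the new row as (previous row) − q·(current row):
  row A: (79, 1, 0)   [1·79 + 0·13 = 79]
  row B: (13, 0, 1)   [0·79 + 1·13 = 13]
  79 = 6·13 + 1   → row C = row A − 6·row B = (1, 1, −6)   [check: 1·79 − 6·13 = 1]
  13 = 13·1 + 0   → remainder 0, stop. gcd = 1 (last nonzero row C).
The gcd is 1, so 13 is invertible mod 79. The last nonzero row gives 1·79 − 6·13 = 1, so t = −6. So 13^(−1) ≡ −6 ≡ 73 (mod 79). Verify: 13 · 73 = 949 ≡ 1 (mod 79). ✓

Final answer: 13^(−1) ≡ 73 (mod 79)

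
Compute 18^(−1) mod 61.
18^(−1) ≡ 17 (mod 61)

Apply the extended Euclidean algorithm to (61, 18), tracking rows (r, s, t) with s·61 + t·18 = r. Each division r_prev = q·r_cur + r_new produces the new row as (previous row) − q·(current row):
  row A: (61, 1, 0)   [1·61 + 0·18 = 61]
  row B: (18, 0, 1)   [0·61 + 1·18 = 18]
  61 = 3·18 + 7   → row C = row A − 3·row B = (7, 1, −3)   [check: 1·61 − 3·18 = 7]
  18 = 2·7 + 4   → row D = row B − 2·row C = (4, −2, 7)   [check: −2·61 + 7·18 = 4]
  7 = 1·4 + 3   → row E = row C − 1·row D = (3, 3, −10)   [check: 3·61 − 10·18 = 3]
  4 = 1·3 + 1   → row F = row D − 1·row E = (1, −5, 17)   [check: −5·61 + 17·18 = 1]
  3 = 3·1 + 0   → remainder 0, stop. gcd = 1 (last nonzero row F).
The gcd is 1, so 18 is invertible mod 61. The last nonzero row gives −5·61 + 17·18 = 1, so t = 17. So 18^(−1) ≡ 17 (mod 61). Verify: 18 · 17 = 306 ≡ 1 (mod 61). ✓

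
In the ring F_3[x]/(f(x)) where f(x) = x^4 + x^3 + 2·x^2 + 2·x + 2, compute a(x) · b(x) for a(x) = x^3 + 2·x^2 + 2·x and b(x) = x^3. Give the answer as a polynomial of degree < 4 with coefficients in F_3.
a · b ≡ x^2 + 2 (mod f(x))

Multiply as integer polynomials: a · b = x^6 + 2·x^5 + 2·x^4. Reducing coefficients mod 3: a · b ≡ x^6 + 2·x^5 + 2·x^4. Now divide by f(x) = x^4 + x^3 + 2·x^2 + 2·x + 2 in F_3[x], eliminating the leading term at each step:
  leading term x^6: subtract (x^2)·f(x) = x^6 + x^5 + 2·x^4 + 2·x^3 + 2·x^2, leaving x^5 + x^3 + x^2 (coefficients mod 3)
  leading term x^5: subtract (x)·f(x) = x^5 + x^4 + 2·x^3 + 2·x^2 + 2·x, leaving 2·x^4 + 2·x^3 + 2·x^2 + x (coefficients mod 3)
  leading term 2·x^4: subtract (2)·f(x) = 2·x^4 + 2·x^3 + x^2 + x + 1, leaving x^2 + 2 (coefficients mod 3)
The degree is now < 4, so this is the remainder. Hence a · b ≡ x^2 + 2 in F_3[x]/(f).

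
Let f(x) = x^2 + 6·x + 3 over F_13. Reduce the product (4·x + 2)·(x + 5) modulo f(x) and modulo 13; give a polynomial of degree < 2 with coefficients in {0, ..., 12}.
a · b ≡ 11·x + 11 (mod f(x))

Multiply as integer polynomials: a · b = 4·x^2 + 22·x + 10. Reducing coefficients mod 13: a · b ≡ 4·x^2 + 9·x + 10. Now divide by f(x) = x^2 + 6·x + 3 in F_13[x], eliminating the leading term at each step:
  leading term 4·x^2: subtract (4)·f(x) = 4·x^2 + 11·x + 12, leaving 11·x + 11 (coefficients mod 13)
The degree is now < 2, so this is the remainder. Hence a · b ≡ 11·x + 11 in F_13[x]/(f).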